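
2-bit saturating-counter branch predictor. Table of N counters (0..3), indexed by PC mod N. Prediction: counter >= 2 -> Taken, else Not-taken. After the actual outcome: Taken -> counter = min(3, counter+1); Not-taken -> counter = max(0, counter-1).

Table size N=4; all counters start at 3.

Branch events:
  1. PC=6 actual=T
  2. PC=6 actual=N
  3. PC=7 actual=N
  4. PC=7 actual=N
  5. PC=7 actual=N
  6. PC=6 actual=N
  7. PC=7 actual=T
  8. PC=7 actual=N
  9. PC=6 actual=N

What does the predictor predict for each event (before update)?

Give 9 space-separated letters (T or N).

Ev 1: PC=6 idx=2 pred=T actual=T -> ctr[2]=3
Ev 2: PC=6 idx=2 pred=T actual=N -> ctr[2]=2
Ev 3: PC=7 idx=3 pred=T actual=N -> ctr[3]=2
Ev 4: PC=7 idx=3 pred=T actual=N -> ctr[3]=1
Ev 5: PC=7 idx=3 pred=N actual=N -> ctr[3]=0
Ev 6: PC=6 idx=2 pred=T actual=N -> ctr[2]=1
Ev 7: PC=7 idx=3 pred=N actual=T -> ctr[3]=1
Ev 8: PC=7 idx=3 pred=N actual=N -> ctr[3]=0
Ev 9: PC=6 idx=2 pred=N actual=N -> ctr[2]=0

Answer: T T T T N T N N N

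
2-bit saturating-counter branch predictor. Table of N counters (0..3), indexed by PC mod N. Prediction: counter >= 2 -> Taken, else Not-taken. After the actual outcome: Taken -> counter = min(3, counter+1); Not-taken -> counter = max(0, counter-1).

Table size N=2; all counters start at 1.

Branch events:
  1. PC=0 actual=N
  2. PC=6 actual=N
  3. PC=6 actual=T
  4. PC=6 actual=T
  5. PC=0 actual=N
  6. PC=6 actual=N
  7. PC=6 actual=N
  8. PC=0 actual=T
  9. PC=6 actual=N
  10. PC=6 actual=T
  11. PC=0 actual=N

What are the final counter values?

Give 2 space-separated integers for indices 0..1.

Answer: 0 1

Derivation:
Ev 1: PC=0 idx=0 pred=N actual=N -> ctr[0]=0
Ev 2: PC=6 idx=0 pred=N actual=N -> ctr[0]=0
Ev 3: PC=6 idx=0 pred=N actual=T -> ctr[0]=1
Ev 4: PC=6 idx=0 pred=N actual=T -> ctr[0]=2
Ev 5: PC=0 idx=0 pred=T actual=N -> ctr[0]=1
Ev 6: PC=6 idx=0 pred=N actual=N -> ctr[0]=0
Ev 7: PC=6 idx=0 pred=N actual=N -> ctr[0]=0
Ev 8: PC=0 idx=0 pred=N actual=T -> ctr[0]=1
Ev 9: PC=6 idx=0 pred=N actual=N -> ctr[0]=0
Ev 10: PC=6 idx=0 pred=N actual=T -> ctr[0]=1
Ev 11: PC=0 idx=0 pred=N actual=N -> ctr[0]=0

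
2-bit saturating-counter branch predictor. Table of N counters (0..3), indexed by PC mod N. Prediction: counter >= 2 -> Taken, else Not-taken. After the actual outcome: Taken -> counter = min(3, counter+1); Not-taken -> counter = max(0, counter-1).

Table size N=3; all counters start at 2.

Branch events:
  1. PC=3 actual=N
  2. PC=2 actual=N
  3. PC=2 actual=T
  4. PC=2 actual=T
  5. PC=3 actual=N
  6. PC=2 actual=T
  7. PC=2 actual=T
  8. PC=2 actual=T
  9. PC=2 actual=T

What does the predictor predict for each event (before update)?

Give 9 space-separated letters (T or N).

Answer: T T N T N T T T T

Derivation:
Ev 1: PC=3 idx=0 pred=T actual=N -> ctr[0]=1
Ev 2: PC=2 idx=2 pred=T actual=N -> ctr[2]=1
Ev 3: PC=2 idx=2 pred=N actual=T -> ctr[2]=2
Ev 4: PC=2 idx=2 pred=T actual=T -> ctr[2]=3
Ev 5: PC=3 idx=0 pred=N actual=N -> ctr[0]=0
Ev 6: PC=2 idx=2 pred=T actual=T -> ctr[2]=3
Ev 7: PC=2 idx=2 pred=T actual=T -> ctr[2]=3
Ev 8: PC=2 idx=2 pred=T actual=T -> ctr[2]=3
Ev 9: PC=2 idx=2 pred=T actual=T -> ctr[2]=3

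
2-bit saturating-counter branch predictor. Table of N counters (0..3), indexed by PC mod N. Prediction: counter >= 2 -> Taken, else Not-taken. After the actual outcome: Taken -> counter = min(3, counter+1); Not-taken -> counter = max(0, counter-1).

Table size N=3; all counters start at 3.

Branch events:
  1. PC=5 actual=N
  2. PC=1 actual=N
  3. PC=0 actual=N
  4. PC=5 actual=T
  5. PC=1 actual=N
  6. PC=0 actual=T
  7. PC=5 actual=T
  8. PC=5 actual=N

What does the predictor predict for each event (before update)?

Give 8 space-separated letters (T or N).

Answer: T T T T T T T T

Derivation:
Ev 1: PC=5 idx=2 pred=T actual=N -> ctr[2]=2
Ev 2: PC=1 idx=1 pred=T actual=N -> ctr[1]=2
Ev 3: PC=0 idx=0 pred=T actual=N -> ctr[0]=2
Ev 4: PC=5 idx=2 pred=T actual=T -> ctr[2]=3
Ev 5: PC=1 idx=1 pred=T actual=N -> ctr[1]=1
Ev 6: PC=0 idx=0 pred=T actual=T -> ctr[0]=3
Ev 7: PC=5 idx=2 pred=T actual=T -> ctr[2]=3
Ev 8: PC=5 idx=2 pred=T actual=N -> ctr[2]=2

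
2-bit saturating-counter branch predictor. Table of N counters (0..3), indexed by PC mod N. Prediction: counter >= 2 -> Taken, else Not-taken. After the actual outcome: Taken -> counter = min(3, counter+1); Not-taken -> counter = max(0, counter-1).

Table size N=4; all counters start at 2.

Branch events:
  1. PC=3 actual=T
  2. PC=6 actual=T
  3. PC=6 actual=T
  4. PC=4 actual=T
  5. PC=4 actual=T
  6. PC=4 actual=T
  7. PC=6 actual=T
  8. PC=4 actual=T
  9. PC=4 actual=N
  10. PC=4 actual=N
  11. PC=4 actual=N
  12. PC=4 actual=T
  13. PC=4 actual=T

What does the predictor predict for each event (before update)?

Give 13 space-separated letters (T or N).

Answer: T T T T T T T T T T N N N

Derivation:
Ev 1: PC=3 idx=3 pred=T actual=T -> ctr[3]=3
Ev 2: PC=6 idx=2 pred=T actual=T -> ctr[2]=3
Ev 3: PC=6 idx=2 pred=T actual=T -> ctr[2]=3
Ev 4: PC=4 idx=0 pred=T actual=T -> ctr[0]=3
Ev 5: PC=4 idx=0 pred=T actual=T -> ctr[0]=3
Ev 6: PC=4 idx=0 pred=T actual=T -> ctr[0]=3
Ev 7: PC=6 idx=2 pred=T actual=T -> ctr[2]=3
Ev 8: PC=4 idx=0 pred=T actual=T -> ctr[0]=3
Ev 9: PC=4 idx=0 pred=T actual=N -> ctr[0]=2
Ev 10: PC=4 idx=0 pred=T actual=N -> ctr[0]=1
Ev 11: PC=4 idx=0 pred=N actual=N -> ctr[0]=0
Ev 12: PC=4 idx=0 pred=N actual=T -> ctr[0]=1
Ev 13: PC=4 idx=0 pred=N actual=T -> ctr[0]=2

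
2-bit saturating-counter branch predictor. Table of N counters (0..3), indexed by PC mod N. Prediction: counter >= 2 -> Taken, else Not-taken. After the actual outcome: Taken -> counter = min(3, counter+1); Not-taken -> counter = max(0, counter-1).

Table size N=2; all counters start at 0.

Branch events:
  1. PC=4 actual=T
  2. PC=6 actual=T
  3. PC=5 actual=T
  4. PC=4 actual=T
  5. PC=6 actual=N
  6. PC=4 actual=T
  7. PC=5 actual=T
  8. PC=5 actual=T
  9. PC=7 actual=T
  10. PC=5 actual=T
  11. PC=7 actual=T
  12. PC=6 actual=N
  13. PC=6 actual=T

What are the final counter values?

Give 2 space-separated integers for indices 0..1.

Ev 1: PC=4 idx=0 pred=N actual=T -> ctr[0]=1
Ev 2: PC=6 idx=0 pred=N actual=T -> ctr[0]=2
Ev 3: PC=5 idx=1 pred=N actual=T -> ctr[1]=1
Ev 4: PC=4 idx=0 pred=T actual=T -> ctr[0]=3
Ev 5: PC=6 idx=0 pred=T actual=N -> ctr[0]=2
Ev 6: PC=4 idx=0 pred=T actual=T -> ctr[0]=3
Ev 7: PC=5 idx=1 pred=N actual=T -> ctr[1]=2
Ev 8: PC=5 idx=1 pred=T actual=T -> ctr[1]=3
Ev 9: PC=7 idx=1 pred=T actual=T -> ctr[1]=3
Ev 10: PC=5 idx=1 pred=T actual=T -> ctr[1]=3
Ev 11: PC=7 idx=1 pred=T actual=T -> ctr[1]=3
Ev 12: PC=6 idx=0 pred=T actual=N -> ctr[0]=2
Ev 13: PC=6 idx=0 pred=T actual=T -> ctr[0]=3

Answer: 3 3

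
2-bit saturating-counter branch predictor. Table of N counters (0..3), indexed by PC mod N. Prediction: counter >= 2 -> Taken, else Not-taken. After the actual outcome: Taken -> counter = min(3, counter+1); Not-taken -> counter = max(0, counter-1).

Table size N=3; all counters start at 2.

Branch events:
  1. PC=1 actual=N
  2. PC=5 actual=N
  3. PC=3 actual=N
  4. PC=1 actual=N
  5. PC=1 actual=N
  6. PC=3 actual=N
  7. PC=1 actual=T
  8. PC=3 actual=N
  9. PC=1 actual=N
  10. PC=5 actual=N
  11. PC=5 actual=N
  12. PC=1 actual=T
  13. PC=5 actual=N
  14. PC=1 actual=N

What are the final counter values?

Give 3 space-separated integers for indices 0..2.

Answer: 0 0 0

Derivation:
Ev 1: PC=1 idx=1 pred=T actual=N -> ctr[1]=1
Ev 2: PC=5 idx=2 pred=T actual=N -> ctr[2]=1
Ev 3: PC=3 idx=0 pred=T actual=N -> ctr[0]=1
Ev 4: PC=1 idx=1 pred=N actual=N -> ctr[1]=0
Ev 5: PC=1 idx=1 pred=N actual=N -> ctr[1]=0
Ev 6: PC=3 idx=0 pred=N actual=N -> ctr[0]=0
Ev 7: PC=1 idx=1 pred=N actual=T -> ctr[1]=1
Ev 8: PC=3 idx=0 pred=N actual=N -> ctr[0]=0
Ev 9: PC=1 idx=1 pred=N actual=N -> ctr[1]=0
Ev 10: PC=5 idx=2 pred=N actual=N -> ctr[2]=0
Ev 11: PC=5 idx=2 pred=N actual=N -> ctr[2]=0
Ev 12: PC=1 idx=1 pred=N actual=T -> ctr[1]=1
Ev 13: PC=5 idx=2 pred=N actual=N -> ctr[2]=0
Ev 14: PC=1 idx=1 pred=N actual=N -> ctr[1]=0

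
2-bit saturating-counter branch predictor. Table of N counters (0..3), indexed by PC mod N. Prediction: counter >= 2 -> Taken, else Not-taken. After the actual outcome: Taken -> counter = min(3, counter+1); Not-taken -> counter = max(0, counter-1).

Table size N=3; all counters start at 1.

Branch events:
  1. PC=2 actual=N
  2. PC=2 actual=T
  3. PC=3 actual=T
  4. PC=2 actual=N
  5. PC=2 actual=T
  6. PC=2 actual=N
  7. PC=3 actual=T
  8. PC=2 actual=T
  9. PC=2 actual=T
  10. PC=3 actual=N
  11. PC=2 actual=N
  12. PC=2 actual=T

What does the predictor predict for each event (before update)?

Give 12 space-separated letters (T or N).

Answer: N N N N N N T N N T T N

Derivation:
Ev 1: PC=2 idx=2 pred=N actual=N -> ctr[2]=0
Ev 2: PC=2 idx=2 pred=N actual=T -> ctr[2]=1
Ev 3: PC=3 idx=0 pred=N actual=T -> ctr[0]=2
Ev 4: PC=2 idx=2 pred=N actual=N -> ctr[2]=0
Ev 5: PC=2 idx=2 pred=N actual=T -> ctr[2]=1
Ev 6: PC=2 idx=2 pred=N actual=N -> ctr[2]=0
Ev 7: PC=3 idx=0 pred=T actual=T -> ctr[0]=3
Ev 8: PC=2 idx=2 pred=N actual=T -> ctr[2]=1
Ev 9: PC=2 idx=2 pred=N actual=T -> ctr[2]=2
Ev 10: PC=3 idx=0 pred=T actual=N -> ctr[0]=2
Ev 11: PC=2 idx=2 pred=T actual=N -> ctr[2]=1
Ev 12: PC=2 idx=2 pred=N actual=T -> ctr[2]=2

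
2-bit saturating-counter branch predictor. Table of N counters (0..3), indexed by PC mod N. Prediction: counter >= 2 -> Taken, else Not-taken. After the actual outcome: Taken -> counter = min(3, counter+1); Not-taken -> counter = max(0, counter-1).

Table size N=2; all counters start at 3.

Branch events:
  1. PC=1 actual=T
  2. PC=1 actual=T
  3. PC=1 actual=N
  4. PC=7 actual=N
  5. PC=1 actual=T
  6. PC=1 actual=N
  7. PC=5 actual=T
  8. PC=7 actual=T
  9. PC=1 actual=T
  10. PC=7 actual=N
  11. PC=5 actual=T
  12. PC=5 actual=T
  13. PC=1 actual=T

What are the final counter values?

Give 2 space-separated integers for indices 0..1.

Ev 1: PC=1 idx=1 pred=T actual=T -> ctr[1]=3
Ev 2: PC=1 idx=1 pred=T actual=T -> ctr[1]=3
Ev 3: PC=1 idx=1 pred=T actual=N -> ctr[1]=2
Ev 4: PC=7 idx=1 pred=T actual=N -> ctr[1]=1
Ev 5: PC=1 idx=1 pred=N actual=T -> ctr[1]=2
Ev 6: PC=1 idx=1 pred=T actual=N -> ctr[1]=1
Ev 7: PC=5 idx=1 pred=N actual=T -> ctr[1]=2
Ev 8: PC=7 idx=1 pred=T actual=T -> ctr[1]=3
Ev 9: PC=1 idx=1 pred=T actual=T -> ctr[1]=3
Ev 10: PC=7 idx=1 pred=T actual=N -> ctr[1]=2
Ev 11: PC=5 idx=1 pred=T actual=T -> ctr[1]=3
Ev 12: PC=5 idx=1 pred=T actual=T -> ctr[1]=3
Ev 13: PC=1 idx=1 pred=T actual=T -> ctr[1]=3

Answer: 3 3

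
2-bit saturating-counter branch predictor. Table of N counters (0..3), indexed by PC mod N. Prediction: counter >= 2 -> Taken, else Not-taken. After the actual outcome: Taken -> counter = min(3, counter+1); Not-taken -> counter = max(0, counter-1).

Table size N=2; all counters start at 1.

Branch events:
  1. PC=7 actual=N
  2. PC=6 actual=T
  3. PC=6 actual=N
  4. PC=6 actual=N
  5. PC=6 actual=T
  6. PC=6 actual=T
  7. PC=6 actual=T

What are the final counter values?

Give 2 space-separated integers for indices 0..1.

Ev 1: PC=7 idx=1 pred=N actual=N -> ctr[1]=0
Ev 2: PC=6 idx=0 pred=N actual=T -> ctr[0]=2
Ev 3: PC=6 idx=0 pred=T actual=N -> ctr[0]=1
Ev 4: PC=6 idx=0 pred=N actual=N -> ctr[0]=0
Ev 5: PC=6 idx=0 pred=N actual=T -> ctr[0]=1
Ev 6: PC=6 idx=0 pred=N actual=T -> ctr[0]=2
Ev 7: PC=6 idx=0 pred=T actual=T -> ctr[0]=3

Answer: 3 0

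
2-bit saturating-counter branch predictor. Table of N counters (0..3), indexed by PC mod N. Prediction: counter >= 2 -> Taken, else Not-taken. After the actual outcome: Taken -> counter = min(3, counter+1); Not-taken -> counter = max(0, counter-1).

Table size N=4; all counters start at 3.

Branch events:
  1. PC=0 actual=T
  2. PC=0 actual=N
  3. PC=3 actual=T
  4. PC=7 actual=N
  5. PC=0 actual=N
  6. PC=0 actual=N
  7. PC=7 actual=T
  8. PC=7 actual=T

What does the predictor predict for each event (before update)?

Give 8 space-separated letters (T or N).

Answer: T T T T T N T T

Derivation:
Ev 1: PC=0 idx=0 pred=T actual=T -> ctr[0]=3
Ev 2: PC=0 idx=0 pred=T actual=N -> ctr[0]=2
Ev 3: PC=3 idx=3 pred=T actual=T -> ctr[3]=3
Ev 4: PC=7 idx=3 pred=T actual=N -> ctr[3]=2
Ev 5: PC=0 idx=0 pred=T actual=N -> ctr[0]=1
Ev 6: PC=0 idx=0 pred=N actual=N -> ctr[0]=0
Ev 7: PC=7 idx=3 pred=T actual=T -> ctr[3]=3
Ev 8: PC=7 idx=3 pred=T actual=T -> ctr[3]=3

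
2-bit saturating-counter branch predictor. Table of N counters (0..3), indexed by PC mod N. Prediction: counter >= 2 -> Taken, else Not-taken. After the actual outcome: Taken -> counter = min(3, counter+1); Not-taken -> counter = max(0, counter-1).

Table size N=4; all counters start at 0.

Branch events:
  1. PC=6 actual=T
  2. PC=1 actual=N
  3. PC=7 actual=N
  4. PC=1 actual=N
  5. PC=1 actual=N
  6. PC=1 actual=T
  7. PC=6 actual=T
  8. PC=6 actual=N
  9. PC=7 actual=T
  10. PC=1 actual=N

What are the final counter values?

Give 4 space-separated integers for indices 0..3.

Ev 1: PC=6 idx=2 pred=N actual=T -> ctr[2]=1
Ev 2: PC=1 idx=1 pred=N actual=N -> ctr[1]=0
Ev 3: PC=7 idx=3 pred=N actual=N -> ctr[3]=0
Ev 4: PC=1 idx=1 pred=N actual=N -> ctr[1]=0
Ev 5: PC=1 idx=1 pred=N actual=N -> ctr[1]=0
Ev 6: PC=1 idx=1 pred=N actual=T -> ctr[1]=1
Ev 7: PC=6 idx=2 pred=N actual=T -> ctr[2]=2
Ev 8: PC=6 idx=2 pred=T actual=N -> ctr[2]=1
Ev 9: PC=7 idx=3 pred=N actual=T -> ctr[3]=1
Ev 10: PC=1 idx=1 pred=N actual=N -> ctr[1]=0

Answer: 0 0 1 1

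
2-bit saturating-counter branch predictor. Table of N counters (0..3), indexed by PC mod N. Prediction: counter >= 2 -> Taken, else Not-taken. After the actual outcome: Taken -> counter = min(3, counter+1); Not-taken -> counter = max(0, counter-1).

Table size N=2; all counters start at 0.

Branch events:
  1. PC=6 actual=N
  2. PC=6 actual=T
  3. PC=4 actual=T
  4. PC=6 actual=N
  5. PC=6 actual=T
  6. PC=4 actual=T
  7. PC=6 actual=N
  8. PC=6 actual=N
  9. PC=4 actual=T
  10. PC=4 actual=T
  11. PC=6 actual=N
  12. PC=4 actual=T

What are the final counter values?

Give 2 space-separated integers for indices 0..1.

Answer: 3 0

Derivation:
Ev 1: PC=6 idx=0 pred=N actual=N -> ctr[0]=0
Ev 2: PC=6 idx=0 pred=N actual=T -> ctr[0]=1
Ev 3: PC=4 idx=0 pred=N actual=T -> ctr[0]=2
Ev 4: PC=6 idx=0 pred=T actual=N -> ctr[0]=1
Ev 5: PC=6 idx=0 pred=N actual=T -> ctr[0]=2
Ev 6: PC=4 idx=0 pred=T actual=T -> ctr[0]=3
Ev 7: PC=6 idx=0 pred=T actual=N -> ctr[0]=2
Ev 8: PC=6 idx=0 pred=T actual=N -> ctr[0]=1
Ev 9: PC=4 idx=0 pred=N actual=T -> ctr[0]=2
Ev 10: PC=4 idx=0 pred=T actual=T -> ctr[0]=3
Ev 11: PC=6 idx=0 pred=T actual=N -> ctr[0]=2
Ev 12: PC=4 idx=0 pred=T actual=T -> ctr[0]=3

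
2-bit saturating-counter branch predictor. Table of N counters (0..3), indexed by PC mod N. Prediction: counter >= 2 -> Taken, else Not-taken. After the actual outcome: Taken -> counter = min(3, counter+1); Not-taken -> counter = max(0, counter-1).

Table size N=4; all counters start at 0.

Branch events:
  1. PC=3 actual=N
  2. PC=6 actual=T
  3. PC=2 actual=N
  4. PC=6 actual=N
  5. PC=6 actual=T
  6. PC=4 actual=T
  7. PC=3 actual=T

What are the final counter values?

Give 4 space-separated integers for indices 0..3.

Ev 1: PC=3 idx=3 pred=N actual=N -> ctr[3]=0
Ev 2: PC=6 idx=2 pred=N actual=T -> ctr[2]=1
Ev 3: PC=2 idx=2 pred=N actual=N -> ctr[2]=0
Ev 4: PC=6 idx=2 pred=N actual=N -> ctr[2]=0
Ev 5: PC=6 idx=2 pred=N actual=T -> ctr[2]=1
Ev 6: PC=4 idx=0 pred=N actual=T -> ctr[0]=1
Ev 7: PC=3 idx=3 pred=N actual=T -> ctr[3]=1

Answer: 1 0 1 1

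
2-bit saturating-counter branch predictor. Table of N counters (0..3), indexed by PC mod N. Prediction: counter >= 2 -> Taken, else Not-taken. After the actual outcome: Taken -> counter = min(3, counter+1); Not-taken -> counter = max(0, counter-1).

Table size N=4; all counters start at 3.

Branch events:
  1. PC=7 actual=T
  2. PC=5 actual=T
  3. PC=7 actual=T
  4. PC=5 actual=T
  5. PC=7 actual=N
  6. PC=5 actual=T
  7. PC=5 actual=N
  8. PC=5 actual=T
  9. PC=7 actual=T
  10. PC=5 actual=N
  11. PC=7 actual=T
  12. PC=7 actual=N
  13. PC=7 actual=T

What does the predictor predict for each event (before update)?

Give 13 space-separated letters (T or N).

Ev 1: PC=7 idx=3 pred=T actual=T -> ctr[3]=3
Ev 2: PC=5 idx=1 pred=T actual=T -> ctr[1]=3
Ev 3: PC=7 idx=3 pred=T actual=T -> ctr[3]=3
Ev 4: PC=5 idx=1 pred=T actual=T -> ctr[1]=3
Ev 5: PC=7 idx=3 pred=T actual=N -> ctr[3]=2
Ev 6: PC=5 idx=1 pred=T actual=T -> ctr[1]=3
Ev 7: PC=5 idx=1 pred=T actual=N -> ctr[1]=2
Ev 8: PC=5 idx=1 pred=T actual=T -> ctr[1]=3
Ev 9: PC=7 idx=3 pred=T actual=T -> ctr[3]=3
Ev 10: PC=5 idx=1 pred=T actual=N -> ctr[1]=2
Ev 11: PC=7 idx=3 pred=T actual=T -> ctr[3]=3
Ev 12: PC=7 idx=3 pred=T actual=N -> ctr[3]=2
Ev 13: PC=7 idx=3 pred=T actual=T -> ctr[3]=3

Answer: T T T T T T T T T T T T T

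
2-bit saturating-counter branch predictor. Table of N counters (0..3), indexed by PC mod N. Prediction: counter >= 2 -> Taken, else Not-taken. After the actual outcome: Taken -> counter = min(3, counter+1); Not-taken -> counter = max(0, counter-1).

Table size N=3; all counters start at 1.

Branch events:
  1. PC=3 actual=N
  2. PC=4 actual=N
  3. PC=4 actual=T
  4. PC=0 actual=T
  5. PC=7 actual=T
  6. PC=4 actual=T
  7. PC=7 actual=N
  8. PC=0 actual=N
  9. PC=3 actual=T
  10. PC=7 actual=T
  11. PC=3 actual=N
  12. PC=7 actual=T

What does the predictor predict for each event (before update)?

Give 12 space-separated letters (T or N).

Ev 1: PC=3 idx=0 pred=N actual=N -> ctr[0]=0
Ev 2: PC=4 idx=1 pred=N actual=N -> ctr[1]=0
Ev 3: PC=4 idx=1 pred=N actual=T -> ctr[1]=1
Ev 4: PC=0 idx=0 pred=N actual=T -> ctr[0]=1
Ev 5: PC=7 idx=1 pred=N actual=T -> ctr[1]=2
Ev 6: PC=4 idx=1 pred=T actual=T -> ctr[1]=3
Ev 7: PC=7 idx=1 pred=T actual=N -> ctr[1]=2
Ev 8: PC=0 idx=0 pred=N actual=N -> ctr[0]=0
Ev 9: PC=3 idx=0 pred=N actual=T -> ctr[0]=1
Ev 10: PC=7 idx=1 pred=T actual=T -> ctr[1]=3
Ev 11: PC=3 idx=0 pred=N actual=N -> ctr[0]=0
Ev 12: PC=7 idx=1 pred=T actual=T -> ctr[1]=3

Answer: N N N N N T T N N T N T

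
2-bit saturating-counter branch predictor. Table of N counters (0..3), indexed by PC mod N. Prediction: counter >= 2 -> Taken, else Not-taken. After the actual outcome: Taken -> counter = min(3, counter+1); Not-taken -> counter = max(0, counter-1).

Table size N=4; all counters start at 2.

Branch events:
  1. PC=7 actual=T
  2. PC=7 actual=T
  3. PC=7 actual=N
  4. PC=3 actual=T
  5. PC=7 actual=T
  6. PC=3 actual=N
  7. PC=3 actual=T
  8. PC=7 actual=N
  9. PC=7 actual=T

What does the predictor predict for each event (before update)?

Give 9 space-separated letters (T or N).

Answer: T T T T T T T T T

Derivation:
Ev 1: PC=7 idx=3 pred=T actual=T -> ctr[3]=3
Ev 2: PC=7 idx=3 pred=T actual=T -> ctr[3]=3
Ev 3: PC=7 idx=3 pred=T actual=N -> ctr[3]=2
Ev 4: PC=3 idx=3 pred=T actual=T -> ctr[3]=3
Ev 5: PC=7 idx=3 pred=T actual=T -> ctr[3]=3
Ev 6: PC=3 idx=3 pred=T actual=N -> ctr[3]=2
Ev 7: PC=3 idx=3 pred=T actual=T -> ctr[3]=3
Ev 8: PC=7 idx=3 pred=T actual=N -> ctr[3]=2
Ev 9: PC=7 idx=3 pred=T actual=T -> ctr[3]=3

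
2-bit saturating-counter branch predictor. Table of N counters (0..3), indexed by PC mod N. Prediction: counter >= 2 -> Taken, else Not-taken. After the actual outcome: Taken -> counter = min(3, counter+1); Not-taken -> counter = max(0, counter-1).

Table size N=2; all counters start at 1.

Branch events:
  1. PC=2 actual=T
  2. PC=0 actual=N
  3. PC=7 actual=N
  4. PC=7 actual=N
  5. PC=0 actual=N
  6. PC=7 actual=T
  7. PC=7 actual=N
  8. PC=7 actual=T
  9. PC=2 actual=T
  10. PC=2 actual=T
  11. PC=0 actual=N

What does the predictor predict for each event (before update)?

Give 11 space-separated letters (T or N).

Ev 1: PC=2 idx=0 pred=N actual=T -> ctr[0]=2
Ev 2: PC=0 idx=0 pred=T actual=N -> ctr[0]=1
Ev 3: PC=7 idx=1 pred=N actual=N -> ctr[1]=0
Ev 4: PC=7 idx=1 pred=N actual=N -> ctr[1]=0
Ev 5: PC=0 idx=0 pred=N actual=N -> ctr[0]=0
Ev 6: PC=7 idx=1 pred=N actual=T -> ctr[1]=1
Ev 7: PC=7 idx=1 pred=N actual=N -> ctr[1]=0
Ev 8: PC=7 idx=1 pred=N actual=T -> ctr[1]=1
Ev 9: PC=2 idx=0 pred=N actual=T -> ctr[0]=1
Ev 10: PC=2 idx=0 pred=N actual=T -> ctr[0]=2
Ev 11: PC=0 idx=0 pred=T actual=N -> ctr[0]=1

Answer: N T N N N N N N N N T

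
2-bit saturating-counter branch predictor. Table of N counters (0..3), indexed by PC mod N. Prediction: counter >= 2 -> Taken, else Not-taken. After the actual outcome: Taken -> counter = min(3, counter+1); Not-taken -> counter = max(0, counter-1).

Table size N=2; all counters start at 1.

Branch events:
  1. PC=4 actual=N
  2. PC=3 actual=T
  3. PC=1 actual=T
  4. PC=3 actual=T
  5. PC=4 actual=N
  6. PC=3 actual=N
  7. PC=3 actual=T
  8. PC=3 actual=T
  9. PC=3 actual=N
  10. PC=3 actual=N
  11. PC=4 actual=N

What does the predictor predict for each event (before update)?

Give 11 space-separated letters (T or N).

Answer: N N T T N T T T T T N

Derivation:
Ev 1: PC=4 idx=0 pred=N actual=N -> ctr[0]=0
Ev 2: PC=3 idx=1 pred=N actual=T -> ctr[1]=2
Ev 3: PC=1 idx=1 pred=T actual=T -> ctr[1]=3
Ev 4: PC=3 idx=1 pred=T actual=T -> ctr[1]=3
Ev 5: PC=4 idx=0 pred=N actual=N -> ctr[0]=0
Ev 6: PC=3 idx=1 pred=T actual=N -> ctr[1]=2
Ev 7: PC=3 idx=1 pred=T actual=T -> ctr[1]=3
Ev 8: PC=3 idx=1 pred=T actual=T -> ctr[1]=3
Ev 9: PC=3 idx=1 pred=T actual=N -> ctr[1]=2
Ev 10: PC=3 idx=1 pred=T actual=N -> ctr[1]=1
Ev 11: PC=4 idx=0 pred=N actual=N -> ctr[0]=0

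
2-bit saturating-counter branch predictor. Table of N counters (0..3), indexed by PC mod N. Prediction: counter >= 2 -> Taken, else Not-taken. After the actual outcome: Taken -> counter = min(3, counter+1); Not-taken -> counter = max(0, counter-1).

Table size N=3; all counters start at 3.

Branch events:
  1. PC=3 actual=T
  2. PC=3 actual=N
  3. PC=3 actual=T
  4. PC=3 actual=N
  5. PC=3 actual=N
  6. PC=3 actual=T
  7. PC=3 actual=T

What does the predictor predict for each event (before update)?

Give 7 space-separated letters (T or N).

Ev 1: PC=3 idx=0 pred=T actual=T -> ctr[0]=3
Ev 2: PC=3 idx=0 pred=T actual=N -> ctr[0]=2
Ev 3: PC=3 idx=0 pred=T actual=T -> ctr[0]=3
Ev 4: PC=3 idx=0 pred=T actual=N -> ctr[0]=2
Ev 5: PC=3 idx=0 pred=T actual=N -> ctr[0]=1
Ev 6: PC=3 idx=0 pred=N actual=T -> ctr[0]=2
Ev 7: PC=3 idx=0 pred=T actual=T -> ctr[0]=3

Answer: T T T T T N T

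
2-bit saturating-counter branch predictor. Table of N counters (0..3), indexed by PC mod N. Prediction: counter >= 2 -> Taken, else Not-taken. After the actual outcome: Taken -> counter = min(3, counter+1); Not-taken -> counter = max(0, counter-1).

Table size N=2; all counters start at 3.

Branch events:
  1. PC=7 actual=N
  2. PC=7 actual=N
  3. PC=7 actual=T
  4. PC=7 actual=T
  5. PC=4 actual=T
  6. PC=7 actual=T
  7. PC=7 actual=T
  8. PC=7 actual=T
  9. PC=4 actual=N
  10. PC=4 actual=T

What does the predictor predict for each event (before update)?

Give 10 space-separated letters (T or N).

Answer: T T N T T T T T T T

Derivation:
Ev 1: PC=7 idx=1 pred=T actual=N -> ctr[1]=2
Ev 2: PC=7 idx=1 pred=T actual=N -> ctr[1]=1
Ev 3: PC=7 idx=1 pred=N actual=T -> ctr[1]=2
Ev 4: PC=7 idx=1 pred=T actual=T -> ctr[1]=3
Ev 5: PC=4 idx=0 pred=T actual=T -> ctr[0]=3
Ev 6: PC=7 idx=1 pred=T actual=T -> ctr[1]=3
Ev 7: PC=7 idx=1 pred=T actual=T -> ctr[1]=3
Ev 8: PC=7 idx=1 pred=T actual=T -> ctr[1]=3
Ev 9: PC=4 idx=0 pred=T actual=N -> ctr[0]=2
Ev 10: PC=4 idx=0 pred=T actual=T -> ctr[0]=3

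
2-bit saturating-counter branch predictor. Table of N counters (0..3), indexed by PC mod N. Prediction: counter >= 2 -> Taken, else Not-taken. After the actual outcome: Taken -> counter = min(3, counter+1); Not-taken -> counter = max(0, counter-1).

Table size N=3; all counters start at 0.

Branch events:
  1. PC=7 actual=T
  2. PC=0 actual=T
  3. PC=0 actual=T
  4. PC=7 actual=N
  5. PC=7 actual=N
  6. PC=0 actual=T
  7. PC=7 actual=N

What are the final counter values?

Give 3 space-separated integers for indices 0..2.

Answer: 3 0 0

Derivation:
Ev 1: PC=7 idx=1 pred=N actual=T -> ctr[1]=1
Ev 2: PC=0 idx=0 pred=N actual=T -> ctr[0]=1
Ev 3: PC=0 idx=0 pred=N actual=T -> ctr[0]=2
Ev 4: PC=7 idx=1 pred=N actual=N -> ctr[1]=0
Ev 5: PC=7 idx=1 pred=N actual=N -> ctr[1]=0
Ev 6: PC=0 idx=0 pred=T actual=T -> ctr[0]=3
Ev 7: PC=7 idx=1 pred=N actual=N -> ctr[1]=0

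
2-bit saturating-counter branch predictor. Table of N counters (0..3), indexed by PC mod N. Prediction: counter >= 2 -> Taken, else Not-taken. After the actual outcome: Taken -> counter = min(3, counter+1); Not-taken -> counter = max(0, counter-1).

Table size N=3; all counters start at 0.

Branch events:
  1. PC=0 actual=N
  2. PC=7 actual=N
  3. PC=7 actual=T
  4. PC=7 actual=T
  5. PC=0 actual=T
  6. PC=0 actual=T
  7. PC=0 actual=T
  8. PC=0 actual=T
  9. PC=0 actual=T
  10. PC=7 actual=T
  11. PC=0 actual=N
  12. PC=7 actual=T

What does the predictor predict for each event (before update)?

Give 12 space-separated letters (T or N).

Ev 1: PC=0 idx=0 pred=N actual=N -> ctr[0]=0
Ev 2: PC=7 idx=1 pred=N actual=N -> ctr[1]=0
Ev 3: PC=7 idx=1 pred=N actual=T -> ctr[1]=1
Ev 4: PC=7 idx=1 pred=N actual=T -> ctr[1]=2
Ev 5: PC=0 idx=0 pred=N actual=T -> ctr[0]=1
Ev 6: PC=0 idx=0 pred=N actual=T -> ctr[0]=2
Ev 7: PC=0 idx=0 pred=T actual=T -> ctr[0]=3
Ev 8: PC=0 idx=0 pred=T actual=T -> ctr[0]=3
Ev 9: PC=0 idx=0 pred=T actual=T -> ctr[0]=3
Ev 10: PC=7 idx=1 pred=T actual=T -> ctr[1]=3
Ev 11: PC=0 idx=0 pred=T actual=N -> ctr[0]=2
Ev 12: PC=7 idx=1 pred=T actual=T -> ctr[1]=3

Answer: N N N N N N T T T T T T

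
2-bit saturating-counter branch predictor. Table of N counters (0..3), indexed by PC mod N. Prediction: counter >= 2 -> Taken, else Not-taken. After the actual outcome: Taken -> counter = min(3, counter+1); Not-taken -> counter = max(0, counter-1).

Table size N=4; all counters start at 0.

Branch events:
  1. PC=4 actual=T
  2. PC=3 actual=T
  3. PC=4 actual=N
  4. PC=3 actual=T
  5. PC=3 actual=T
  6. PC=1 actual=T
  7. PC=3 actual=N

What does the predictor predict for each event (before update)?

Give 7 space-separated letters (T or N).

Answer: N N N N T N T

Derivation:
Ev 1: PC=4 idx=0 pred=N actual=T -> ctr[0]=1
Ev 2: PC=3 idx=3 pred=N actual=T -> ctr[3]=1
Ev 3: PC=4 idx=0 pred=N actual=N -> ctr[0]=0
Ev 4: PC=3 idx=3 pred=N actual=T -> ctr[3]=2
Ev 5: PC=3 idx=3 pred=T actual=T -> ctr[3]=3
Ev 6: PC=1 idx=1 pred=N actual=T -> ctr[1]=1
Ev 7: PC=3 idx=3 pred=T actual=N -> ctr[3]=2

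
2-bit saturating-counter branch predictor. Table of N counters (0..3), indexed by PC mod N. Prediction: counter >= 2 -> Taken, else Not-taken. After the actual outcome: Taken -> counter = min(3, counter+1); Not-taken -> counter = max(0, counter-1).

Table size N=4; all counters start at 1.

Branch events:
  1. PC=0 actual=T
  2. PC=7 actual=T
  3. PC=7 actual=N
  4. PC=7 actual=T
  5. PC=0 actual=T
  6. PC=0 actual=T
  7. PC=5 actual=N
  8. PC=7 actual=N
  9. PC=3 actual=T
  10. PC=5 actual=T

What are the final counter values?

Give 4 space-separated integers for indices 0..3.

Ev 1: PC=0 idx=0 pred=N actual=T -> ctr[0]=2
Ev 2: PC=7 idx=3 pred=N actual=T -> ctr[3]=2
Ev 3: PC=7 idx=3 pred=T actual=N -> ctr[3]=1
Ev 4: PC=7 idx=3 pred=N actual=T -> ctr[3]=2
Ev 5: PC=0 idx=0 pred=T actual=T -> ctr[0]=3
Ev 6: PC=0 idx=0 pred=T actual=T -> ctr[0]=3
Ev 7: PC=5 idx=1 pred=N actual=N -> ctr[1]=0
Ev 8: PC=7 idx=3 pred=T actual=N -> ctr[3]=1
Ev 9: PC=3 idx=3 pred=N actual=T -> ctr[3]=2
Ev 10: PC=5 idx=1 pred=N actual=T -> ctr[1]=1

Answer: 3 1 1 2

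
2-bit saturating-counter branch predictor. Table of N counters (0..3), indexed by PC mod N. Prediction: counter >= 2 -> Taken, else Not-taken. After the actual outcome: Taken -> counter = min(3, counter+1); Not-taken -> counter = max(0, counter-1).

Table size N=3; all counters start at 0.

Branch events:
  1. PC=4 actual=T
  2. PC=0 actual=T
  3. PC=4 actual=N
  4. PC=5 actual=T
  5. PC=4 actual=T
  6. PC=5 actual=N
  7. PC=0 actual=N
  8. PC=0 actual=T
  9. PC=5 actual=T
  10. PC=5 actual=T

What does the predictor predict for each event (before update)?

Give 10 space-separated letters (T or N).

Ev 1: PC=4 idx=1 pred=N actual=T -> ctr[1]=1
Ev 2: PC=0 idx=0 pred=N actual=T -> ctr[0]=1
Ev 3: PC=4 idx=1 pred=N actual=N -> ctr[1]=0
Ev 4: PC=5 idx=2 pred=N actual=T -> ctr[2]=1
Ev 5: PC=4 idx=1 pred=N actual=T -> ctr[1]=1
Ev 6: PC=5 idx=2 pred=N actual=N -> ctr[2]=0
Ev 7: PC=0 idx=0 pred=N actual=N -> ctr[0]=0
Ev 8: PC=0 idx=0 pred=N actual=T -> ctr[0]=1
Ev 9: PC=5 idx=2 pred=N actual=T -> ctr[2]=1
Ev 10: PC=5 idx=2 pred=N actual=T -> ctr[2]=2

Answer: N N N N N N N N N N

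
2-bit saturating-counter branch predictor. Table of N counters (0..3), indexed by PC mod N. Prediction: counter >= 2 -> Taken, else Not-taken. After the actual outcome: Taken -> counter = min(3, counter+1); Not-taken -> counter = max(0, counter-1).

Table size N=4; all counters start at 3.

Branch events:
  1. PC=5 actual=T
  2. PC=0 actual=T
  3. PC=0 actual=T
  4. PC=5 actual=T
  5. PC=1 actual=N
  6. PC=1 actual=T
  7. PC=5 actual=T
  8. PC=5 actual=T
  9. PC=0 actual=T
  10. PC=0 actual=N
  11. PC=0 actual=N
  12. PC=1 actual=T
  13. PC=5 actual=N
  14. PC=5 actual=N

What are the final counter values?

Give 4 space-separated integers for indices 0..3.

Answer: 1 1 3 3

Derivation:
Ev 1: PC=5 idx=1 pred=T actual=T -> ctr[1]=3
Ev 2: PC=0 idx=0 pred=T actual=T -> ctr[0]=3
Ev 3: PC=0 idx=0 pred=T actual=T -> ctr[0]=3
Ev 4: PC=5 idx=1 pred=T actual=T -> ctr[1]=3
Ev 5: PC=1 idx=1 pred=T actual=N -> ctr[1]=2
Ev 6: PC=1 idx=1 pred=T actual=T -> ctr[1]=3
Ev 7: PC=5 idx=1 pred=T actual=T -> ctr[1]=3
Ev 8: PC=5 idx=1 pred=T actual=T -> ctr[1]=3
Ev 9: PC=0 idx=0 pred=T actual=T -> ctr[0]=3
Ev 10: PC=0 idx=0 pred=T actual=N -> ctr[0]=2
Ev 11: PC=0 idx=0 pred=T actual=N -> ctr[0]=1
Ev 12: PC=1 idx=1 pred=T actual=T -> ctr[1]=3
Ev 13: PC=5 idx=1 pred=T actual=N -> ctr[1]=2
Ev 14: PC=5 idx=1 pred=T actual=N -> ctr[1]=1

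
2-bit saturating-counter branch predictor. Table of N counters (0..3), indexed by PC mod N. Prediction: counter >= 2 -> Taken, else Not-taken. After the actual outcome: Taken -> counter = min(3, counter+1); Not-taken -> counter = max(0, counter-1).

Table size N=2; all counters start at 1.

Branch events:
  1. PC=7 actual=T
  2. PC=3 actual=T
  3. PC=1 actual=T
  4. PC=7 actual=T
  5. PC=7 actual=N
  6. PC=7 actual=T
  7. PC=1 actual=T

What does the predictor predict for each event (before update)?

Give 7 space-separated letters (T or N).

Ev 1: PC=7 idx=1 pred=N actual=T -> ctr[1]=2
Ev 2: PC=3 idx=1 pred=T actual=T -> ctr[1]=3
Ev 3: PC=1 idx=1 pred=T actual=T -> ctr[1]=3
Ev 4: PC=7 idx=1 pred=T actual=T -> ctr[1]=3
Ev 5: PC=7 idx=1 pred=T actual=N -> ctr[1]=2
Ev 6: PC=7 idx=1 pred=T actual=T -> ctr[1]=3
Ev 7: PC=1 idx=1 pred=T actual=T -> ctr[1]=3

Answer: N T T T T T T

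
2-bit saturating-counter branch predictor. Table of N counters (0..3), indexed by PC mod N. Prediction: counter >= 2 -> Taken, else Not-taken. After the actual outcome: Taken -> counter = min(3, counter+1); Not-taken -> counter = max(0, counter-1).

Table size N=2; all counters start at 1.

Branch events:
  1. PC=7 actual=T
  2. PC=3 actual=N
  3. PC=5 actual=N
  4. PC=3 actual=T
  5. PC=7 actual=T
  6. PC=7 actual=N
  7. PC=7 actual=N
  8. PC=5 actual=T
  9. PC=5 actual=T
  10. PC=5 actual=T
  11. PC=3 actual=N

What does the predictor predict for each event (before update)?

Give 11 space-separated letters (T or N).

Ev 1: PC=7 idx=1 pred=N actual=T -> ctr[1]=2
Ev 2: PC=3 idx=1 pred=T actual=N -> ctr[1]=1
Ev 3: PC=5 idx=1 pred=N actual=N -> ctr[1]=0
Ev 4: PC=3 idx=1 pred=N actual=T -> ctr[1]=1
Ev 5: PC=7 idx=1 pred=N actual=T -> ctr[1]=2
Ev 6: PC=7 idx=1 pred=T actual=N -> ctr[1]=1
Ev 7: PC=7 idx=1 pred=N actual=N -> ctr[1]=0
Ev 8: PC=5 idx=1 pred=N actual=T -> ctr[1]=1
Ev 9: PC=5 idx=1 pred=N actual=T -> ctr[1]=2
Ev 10: PC=5 idx=1 pred=T actual=T -> ctr[1]=3
Ev 11: PC=3 idx=1 pred=T actual=N -> ctr[1]=2

Answer: N T N N N T N N N T T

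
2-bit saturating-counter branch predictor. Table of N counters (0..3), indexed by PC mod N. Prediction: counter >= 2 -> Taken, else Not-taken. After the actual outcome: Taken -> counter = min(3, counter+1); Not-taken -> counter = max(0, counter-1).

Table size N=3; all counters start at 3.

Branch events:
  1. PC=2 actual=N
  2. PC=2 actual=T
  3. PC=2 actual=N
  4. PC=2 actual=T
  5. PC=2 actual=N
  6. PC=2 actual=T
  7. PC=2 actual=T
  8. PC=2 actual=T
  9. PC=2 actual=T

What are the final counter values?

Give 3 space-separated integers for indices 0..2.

Ev 1: PC=2 idx=2 pred=T actual=N -> ctr[2]=2
Ev 2: PC=2 idx=2 pred=T actual=T -> ctr[2]=3
Ev 3: PC=2 idx=2 pred=T actual=N -> ctr[2]=2
Ev 4: PC=2 idx=2 pred=T actual=T -> ctr[2]=3
Ev 5: PC=2 idx=2 pred=T actual=N -> ctr[2]=2
Ev 6: PC=2 idx=2 pred=T actual=T -> ctr[2]=3
Ev 7: PC=2 idx=2 pred=T actual=T -> ctr[2]=3
Ev 8: PC=2 idx=2 pred=T actual=T -> ctr[2]=3
Ev 9: PC=2 idx=2 pred=T actual=T -> ctr[2]=3

Answer: 3 3 3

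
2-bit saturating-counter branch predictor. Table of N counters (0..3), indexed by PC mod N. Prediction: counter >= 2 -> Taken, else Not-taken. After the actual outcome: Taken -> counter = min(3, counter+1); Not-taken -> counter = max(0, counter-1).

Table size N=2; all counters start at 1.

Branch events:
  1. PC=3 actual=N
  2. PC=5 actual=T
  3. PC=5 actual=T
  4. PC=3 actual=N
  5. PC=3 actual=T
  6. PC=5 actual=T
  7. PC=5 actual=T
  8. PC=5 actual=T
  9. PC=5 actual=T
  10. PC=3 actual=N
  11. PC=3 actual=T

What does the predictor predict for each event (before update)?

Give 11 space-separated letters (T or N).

Ev 1: PC=3 idx=1 pred=N actual=N -> ctr[1]=0
Ev 2: PC=5 idx=1 pred=N actual=T -> ctr[1]=1
Ev 3: PC=5 idx=1 pred=N actual=T -> ctr[1]=2
Ev 4: PC=3 idx=1 pred=T actual=N -> ctr[1]=1
Ev 5: PC=3 idx=1 pred=N actual=T -> ctr[1]=2
Ev 6: PC=5 idx=1 pred=T actual=T -> ctr[1]=3
Ev 7: PC=5 idx=1 pred=T actual=T -> ctr[1]=3
Ev 8: PC=5 idx=1 pred=T actual=T -> ctr[1]=3
Ev 9: PC=5 idx=1 pred=T actual=T -> ctr[1]=3
Ev 10: PC=3 idx=1 pred=T actual=N -> ctr[1]=2
Ev 11: PC=3 idx=1 pred=T actual=T -> ctr[1]=3

Answer: N N N T N T T T T T T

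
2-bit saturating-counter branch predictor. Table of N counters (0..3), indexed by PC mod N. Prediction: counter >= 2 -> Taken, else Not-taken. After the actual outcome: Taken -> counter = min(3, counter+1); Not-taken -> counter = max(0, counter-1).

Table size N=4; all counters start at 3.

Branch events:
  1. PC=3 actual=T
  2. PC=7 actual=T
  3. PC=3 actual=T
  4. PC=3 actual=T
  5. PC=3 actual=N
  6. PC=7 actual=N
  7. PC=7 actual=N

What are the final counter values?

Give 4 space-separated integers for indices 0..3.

Ev 1: PC=3 idx=3 pred=T actual=T -> ctr[3]=3
Ev 2: PC=7 idx=3 pred=T actual=T -> ctr[3]=3
Ev 3: PC=3 idx=3 pred=T actual=T -> ctr[3]=3
Ev 4: PC=3 idx=3 pred=T actual=T -> ctr[3]=3
Ev 5: PC=3 idx=3 pred=T actual=N -> ctr[3]=2
Ev 6: PC=7 idx=3 pred=T actual=N -> ctr[3]=1
Ev 7: PC=7 idx=3 pred=N actual=N -> ctr[3]=0

Answer: 3 3 3 0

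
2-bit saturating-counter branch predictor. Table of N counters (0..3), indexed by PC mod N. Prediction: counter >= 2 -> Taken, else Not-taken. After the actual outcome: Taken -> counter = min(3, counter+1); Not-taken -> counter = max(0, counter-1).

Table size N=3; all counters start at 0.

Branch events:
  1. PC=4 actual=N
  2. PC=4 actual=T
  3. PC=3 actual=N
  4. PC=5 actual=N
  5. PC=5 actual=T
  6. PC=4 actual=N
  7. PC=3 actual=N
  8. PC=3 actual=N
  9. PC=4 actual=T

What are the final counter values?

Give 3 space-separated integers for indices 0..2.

Answer: 0 1 1

Derivation:
Ev 1: PC=4 idx=1 pred=N actual=N -> ctr[1]=0
Ev 2: PC=4 idx=1 pred=N actual=T -> ctr[1]=1
Ev 3: PC=3 idx=0 pred=N actual=N -> ctr[0]=0
Ev 4: PC=5 idx=2 pred=N actual=N -> ctr[2]=0
Ev 5: PC=5 idx=2 pred=N actual=T -> ctr[2]=1
Ev 6: PC=4 idx=1 pred=N actual=N -> ctr[1]=0
Ev 7: PC=3 idx=0 pred=N actual=N -> ctr[0]=0
Ev 8: PC=3 idx=0 pred=N actual=N -> ctr[0]=0
Ev 9: PC=4 idx=1 pred=N actual=T -> ctr[1]=1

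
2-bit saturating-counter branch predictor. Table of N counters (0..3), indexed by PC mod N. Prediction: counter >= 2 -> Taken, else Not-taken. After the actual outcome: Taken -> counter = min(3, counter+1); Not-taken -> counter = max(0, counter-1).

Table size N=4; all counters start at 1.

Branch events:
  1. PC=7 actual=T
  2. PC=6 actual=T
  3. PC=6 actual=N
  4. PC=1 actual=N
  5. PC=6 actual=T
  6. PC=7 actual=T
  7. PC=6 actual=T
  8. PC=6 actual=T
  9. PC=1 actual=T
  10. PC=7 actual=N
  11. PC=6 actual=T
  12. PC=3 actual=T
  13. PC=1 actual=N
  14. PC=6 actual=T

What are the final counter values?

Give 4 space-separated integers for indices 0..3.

Answer: 1 0 3 3

Derivation:
Ev 1: PC=7 idx=3 pred=N actual=T -> ctr[3]=2
Ev 2: PC=6 idx=2 pred=N actual=T -> ctr[2]=2
Ev 3: PC=6 idx=2 pred=T actual=N -> ctr[2]=1
Ev 4: PC=1 idx=1 pred=N actual=N -> ctr[1]=0
Ev 5: PC=6 idx=2 pred=N actual=T -> ctr[2]=2
Ev 6: PC=7 idx=3 pred=T actual=T -> ctr[3]=3
Ev 7: PC=6 idx=2 pred=T actual=T -> ctr[2]=3
Ev 8: PC=6 idx=2 pred=T actual=T -> ctr[2]=3
Ev 9: PC=1 idx=1 pred=N actual=T -> ctr[1]=1
Ev 10: PC=7 idx=3 pred=T actual=N -> ctr[3]=2
Ev 11: PC=6 idx=2 pred=T actual=T -> ctr[2]=3
Ev 12: PC=3 idx=3 pred=T actual=T -> ctr[3]=3
Ev 13: PC=1 idx=1 pred=N actual=N -> ctr[1]=0
Ev 14: PC=6 idx=2 pred=T actual=T -> ctr[2]=3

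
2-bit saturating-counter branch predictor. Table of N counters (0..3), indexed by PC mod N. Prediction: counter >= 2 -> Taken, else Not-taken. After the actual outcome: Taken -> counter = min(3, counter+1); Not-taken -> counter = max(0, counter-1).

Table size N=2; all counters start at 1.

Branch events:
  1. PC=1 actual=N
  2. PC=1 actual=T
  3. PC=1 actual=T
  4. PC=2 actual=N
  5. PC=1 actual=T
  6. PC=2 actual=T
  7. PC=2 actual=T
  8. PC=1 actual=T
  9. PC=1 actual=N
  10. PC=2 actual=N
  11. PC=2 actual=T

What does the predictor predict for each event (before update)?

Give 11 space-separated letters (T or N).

Answer: N N N N T N N T T T N

Derivation:
Ev 1: PC=1 idx=1 pred=N actual=N -> ctr[1]=0
Ev 2: PC=1 idx=1 pred=N actual=T -> ctr[1]=1
Ev 3: PC=1 idx=1 pred=N actual=T -> ctr[1]=2
Ev 4: PC=2 idx=0 pred=N actual=N -> ctr[0]=0
Ev 5: PC=1 idx=1 pred=T actual=T -> ctr[1]=3
Ev 6: PC=2 idx=0 pred=N actual=T -> ctr[0]=1
Ev 7: PC=2 idx=0 pred=N actual=T -> ctr[0]=2
Ev 8: PC=1 idx=1 pred=T actual=T -> ctr[1]=3
Ev 9: PC=1 idx=1 pred=T actual=N -> ctr[1]=2
Ev 10: PC=2 idx=0 pred=T actual=N -> ctr[0]=1
Ev 11: PC=2 idx=0 pred=N actual=T -> ctr[0]=2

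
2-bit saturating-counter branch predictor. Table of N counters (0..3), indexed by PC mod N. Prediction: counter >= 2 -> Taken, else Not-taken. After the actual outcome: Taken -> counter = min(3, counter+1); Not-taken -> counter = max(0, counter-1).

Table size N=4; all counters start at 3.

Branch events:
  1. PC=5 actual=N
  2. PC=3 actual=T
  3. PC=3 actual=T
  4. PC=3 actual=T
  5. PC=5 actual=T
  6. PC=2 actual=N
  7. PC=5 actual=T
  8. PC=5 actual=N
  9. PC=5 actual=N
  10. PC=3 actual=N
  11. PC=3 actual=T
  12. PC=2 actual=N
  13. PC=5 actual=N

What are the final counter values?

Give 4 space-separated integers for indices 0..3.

Ev 1: PC=5 idx=1 pred=T actual=N -> ctr[1]=2
Ev 2: PC=3 idx=3 pred=T actual=T -> ctr[3]=3
Ev 3: PC=3 idx=3 pred=T actual=T -> ctr[3]=3
Ev 4: PC=3 idx=3 pred=T actual=T -> ctr[3]=3
Ev 5: PC=5 idx=1 pred=T actual=T -> ctr[1]=3
Ev 6: PC=2 idx=2 pred=T actual=N -> ctr[2]=2
Ev 7: PC=5 idx=1 pred=T actual=T -> ctr[1]=3
Ev 8: PC=5 idx=1 pred=T actual=N -> ctr[1]=2
Ev 9: PC=5 idx=1 pred=T actual=N -> ctr[1]=1
Ev 10: PC=3 idx=3 pred=T actual=N -> ctr[3]=2
Ev 11: PC=3 idx=3 pred=T actual=T -> ctr[3]=3
Ev 12: PC=2 idx=2 pred=T actual=N -> ctr[2]=1
Ev 13: PC=5 idx=1 pred=N actual=N -> ctr[1]=0

Answer: 3 0 1 3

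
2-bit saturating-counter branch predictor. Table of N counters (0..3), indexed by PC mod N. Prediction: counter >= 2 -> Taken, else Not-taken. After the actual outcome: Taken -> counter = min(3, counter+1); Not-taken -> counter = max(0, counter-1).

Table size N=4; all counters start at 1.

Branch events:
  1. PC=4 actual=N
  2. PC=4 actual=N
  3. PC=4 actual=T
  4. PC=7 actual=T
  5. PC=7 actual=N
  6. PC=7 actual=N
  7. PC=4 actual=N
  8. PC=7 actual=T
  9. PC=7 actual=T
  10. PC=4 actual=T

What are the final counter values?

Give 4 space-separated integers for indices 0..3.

Ev 1: PC=4 idx=0 pred=N actual=N -> ctr[0]=0
Ev 2: PC=4 idx=0 pred=N actual=N -> ctr[0]=0
Ev 3: PC=4 idx=0 pred=N actual=T -> ctr[0]=1
Ev 4: PC=7 idx=3 pred=N actual=T -> ctr[3]=2
Ev 5: PC=7 idx=3 pred=T actual=N -> ctr[3]=1
Ev 6: PC=7 idx=3 pred=N actual=N -> ctr[3]=0
Ev 7: PC=4 idx=0 pred=N actual=N -> ctr[0]=0
Ev 8: PC=7 idx=3 pred=N actual=T -> ctr[3]=1
Ev 9: PC=7 idx=3 pred=N actual=T -> ctr[3]=2
Ev 10: PC=4 idx=0 pred=N actual=T -> ctr[0]=1

Answer: 1 1 1 2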